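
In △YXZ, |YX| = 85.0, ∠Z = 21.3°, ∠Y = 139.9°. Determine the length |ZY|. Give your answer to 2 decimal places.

The third angle is ∠X = 180° − ∠Z − ∠Y = 18.80°.
Law of sines: |ZY| = |YX|·sin X/sin Z ≈ 75.409.

75.41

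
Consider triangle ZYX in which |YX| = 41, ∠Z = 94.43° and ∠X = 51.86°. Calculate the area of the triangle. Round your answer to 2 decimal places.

367.98

The third angle is ∠Y = 180° − ∠X − ∠Z = 33.71°.
Law of sines: |XZ| = |YX|·sin Y/sin Z ≈ 22.823.
Law of sines: |ZY| = |YX|·sin X/sin Z ≈ 32.343.
Area = ½·|YX|·|XZ|·sin X ≈ 367.98.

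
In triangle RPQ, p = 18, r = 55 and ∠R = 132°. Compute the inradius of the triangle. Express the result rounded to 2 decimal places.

4.83

Law of sines: sin P = p·sin R/r ≈ 0.24321.
Since r ≥ p, only the acute value applies: ∠P ≈ 14.08°.
Then ∠Q = 180° − ∠R − ∠P ≈ 33.92°.
Law of sines gives q = r·sin Q/sin R ≈ 41.304.
Area = ½·r·p·sin Q ≈ 276.25.
Semiperimeter s = (55+18+41.304)/2 = 57.152.
Inradius = area/s = 276.25/57.152 ≈ 4.8337.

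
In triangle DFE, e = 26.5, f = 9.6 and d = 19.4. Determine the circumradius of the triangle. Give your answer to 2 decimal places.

By the law of cosines, cos D = (f² + e² − d²) / (2·f·e) ≈ 0.82164, so ∠D ≈ 34.75°.
Circumradius = d/(2 sin D) ≈ 17.017.

R ≈ 17.02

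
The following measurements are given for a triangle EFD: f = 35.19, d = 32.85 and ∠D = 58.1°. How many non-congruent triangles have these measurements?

f·sin D = 35.19·sin(58.1°) ≈ 29.88.
Since f sin D < d < f (29.88 < 32.85 < 35.19), two triangles exist.

2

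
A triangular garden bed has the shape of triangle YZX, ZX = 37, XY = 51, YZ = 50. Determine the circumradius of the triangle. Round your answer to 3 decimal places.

By the law of cosines, cos Y = (XY² + YZ² − ZX²) / (2·XY·YZ) ≈ 0.73176, so ∠Y ≈ 42.97°.
Circumradius = ZX/(2 sin Y) ≈ 27.144.

27.144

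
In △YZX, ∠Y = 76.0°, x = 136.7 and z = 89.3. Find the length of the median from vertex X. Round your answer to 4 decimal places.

By the law of cosines, y² = z² + x² − 2·z·x·cos Y = 20755, so y ≈ 144.07.
Median from X: ½√(2·y² + 2·z² − x²) ≈ 98.453.

m_X ≈ 98.4530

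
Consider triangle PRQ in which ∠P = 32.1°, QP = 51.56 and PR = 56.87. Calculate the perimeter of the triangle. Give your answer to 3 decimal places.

138.840

By the law of cosines, RQ² = QP² + PR² − 2·QP·PR·cos P = 924.74, so RQ ≈ 30.41.
Semiperimeter s = (30.41+51.56+56.87)/2 = 69.42.
Perimeter = 30.41 + 51.56 + 56.87 = 138.84.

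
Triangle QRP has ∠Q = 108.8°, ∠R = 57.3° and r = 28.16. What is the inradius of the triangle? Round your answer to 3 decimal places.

The third angle is ∠P = 180° − ∠Q − ∠R = 13.90°.
Law of sines: q = r·sin Q/sin R ≈ 31.678.
Law of sines: p = r·sin P/sin R ≈ 8.0389.
Area = ½·r·q·sin P ≈ 107.15.
Semiperimeter s = (31.678+28.16+8.0389)/2 = 33.939.
Inradius = area/s = 107.15/33.939 ≈ 3.1571.

3.157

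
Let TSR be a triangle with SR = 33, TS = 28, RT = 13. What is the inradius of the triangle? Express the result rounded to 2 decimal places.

Semiperimeter s = (33 + 13 + 28)/2 = 37.
Heron's formula: area = √(37·4·24·9) ≈ 178.8.
Inradius = area/s = 178.8/37 ≈ 4.8323.

4.83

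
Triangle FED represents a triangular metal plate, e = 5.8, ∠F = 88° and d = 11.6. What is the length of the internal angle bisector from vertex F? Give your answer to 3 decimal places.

By the law of cosines, f² = e² + d² − 2·e·d·cos F = 163.5, so f ≈ 12.787.
The bisector from F has length 2·e·d·cos(∠F/2)/(e+d) ≈ 5.5629.

5.563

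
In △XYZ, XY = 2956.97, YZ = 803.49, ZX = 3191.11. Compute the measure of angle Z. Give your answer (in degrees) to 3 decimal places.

By the law of cosines, cos Z = (YZ² + ZX² − XY²) / (2·YZ·ZX) ≈ 0.40661, so ∠Z ≈ 66.01°.

∠Z ≈ 66.008°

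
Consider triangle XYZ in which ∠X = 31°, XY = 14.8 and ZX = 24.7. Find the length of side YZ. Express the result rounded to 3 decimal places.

By the law of cosines, YZ² = ZX² + XY² − 2·ZX·XY·cos X = 202.44, so YZ ≈ 14.228.

14.228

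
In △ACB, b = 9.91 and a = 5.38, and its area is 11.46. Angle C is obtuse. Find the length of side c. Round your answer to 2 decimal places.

From area = ½·b·a·sin C, we get sin C = 2·area/(b·a) ≈ 0.42989.
Taking the obtuse solution, ∠C ≈ 154.54°.
Law of cosines then gives c ≈ 14.948.

14.95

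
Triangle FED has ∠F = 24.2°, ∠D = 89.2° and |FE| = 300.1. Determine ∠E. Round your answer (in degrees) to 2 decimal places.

66.60

The third angle is ∠E = 180° − ∠D − ∠F = 66.60°.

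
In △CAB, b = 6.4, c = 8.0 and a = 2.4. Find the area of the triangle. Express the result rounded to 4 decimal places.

6.3498

Semiperimeter s = (8 + 2.4 + 6.4)/2 = 8.4.
Heron's formula: area = √(8.4·0.4·6·2) ≈ 6.3498.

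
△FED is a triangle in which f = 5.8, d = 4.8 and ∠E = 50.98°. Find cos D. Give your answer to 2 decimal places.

cos D ≈ 0.60

By the law of cosines, e² = d² + f² − 2·d·f·cos E = 21.624, so e ≈ 4.6502.
Law of cosines again: cos D = (f² + e² − d²)/(2·f·e) ≈ 0.59739, so ∠D ≈ 53.32°.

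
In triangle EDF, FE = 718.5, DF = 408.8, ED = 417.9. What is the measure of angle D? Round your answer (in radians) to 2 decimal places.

∠D ≈ 2.11 rad

By the law of cosines, cos D = (ED² + DF² − FE²) / (2·ED·DF) ≈ -0.51067, so ∠D ≈ 2.107 rad.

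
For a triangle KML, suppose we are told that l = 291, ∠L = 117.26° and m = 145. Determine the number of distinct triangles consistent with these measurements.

1

m·sin L = 145·sin(117.26°) ≈ 128.9.
Since ∠L is not acute, a triangle exists only if l > m; here l > m, so there is exactly one triangle.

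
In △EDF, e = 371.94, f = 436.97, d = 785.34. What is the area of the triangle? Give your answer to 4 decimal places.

Semiperimeter s = (371.94 + 785.34 + 436.97)/2 = 797.12.
Heron's formula: area = √(797.12·425.19·11.785·360.15) ≈ 37928.

area ≈ 37928.1535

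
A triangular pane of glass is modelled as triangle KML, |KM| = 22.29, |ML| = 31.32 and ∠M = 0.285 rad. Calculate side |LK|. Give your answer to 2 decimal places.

By the law of cosines, |LK|² = |KM|² + |ML|² − 2·|KM|·|ML|·cos M = 137.86, so |LK| ≈ 11.742.

11.74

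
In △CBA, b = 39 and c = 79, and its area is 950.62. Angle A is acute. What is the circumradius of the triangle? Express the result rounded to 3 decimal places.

R ≈ 43.733

From area = ½·c·b·sin A, we get sin A = 2·area/(c·b) ≈ 0.61709.
Taking the acute solution, ∠A ≈ 38.10°.
Law of cosines then gives a ≈ 53.974.
Circumradius = a/(2 sin A) ≈ 43.733.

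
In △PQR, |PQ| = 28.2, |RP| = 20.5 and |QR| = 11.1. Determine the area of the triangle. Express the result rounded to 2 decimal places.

Semiperimeter s = (11.1 + 20.5 + 28.2)/2 = 29.9.
Heron's formula: area = √(29.9·18.8·9.4·1.7) ≈ 94.777.

94.78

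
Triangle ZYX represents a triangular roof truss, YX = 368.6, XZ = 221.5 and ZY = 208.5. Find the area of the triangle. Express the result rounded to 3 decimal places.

20392.661

Semiperimeter s = (368.6 + 221.5 + 208.5)/2 = 399.3.
Heron's formula: area = √(399.3·30.7·177.8·190.8) ≈ 20393.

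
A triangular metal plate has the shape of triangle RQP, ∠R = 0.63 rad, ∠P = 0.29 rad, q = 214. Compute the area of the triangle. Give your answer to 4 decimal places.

The third angle is ∠Q = π − ∠P − ∠R = 2.222 rad.
Law of sines: r = q·sin R/sin Q ≈ 158.47.
Law of sines: p = q·sin P/sin Q ≈ 76.915.
Area = ½·q·r·sin P ≈ 4848.6.

area ≈ 4848.6115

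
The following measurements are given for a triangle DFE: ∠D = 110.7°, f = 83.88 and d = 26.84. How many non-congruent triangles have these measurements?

0

f·sin D = 83.88·sin(110.7°) ≈ 78.47.
Since ∠D is not acute, a triangle exists only if d > f; here d ≤ f, so there is no triangle.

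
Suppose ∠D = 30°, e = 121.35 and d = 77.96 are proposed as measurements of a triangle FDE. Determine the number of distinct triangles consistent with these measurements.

2

e·sin D = 121.35·sin(30°) ≈ 60.67.
Since e sin D < d < e (60.67 < 77.96 < 121.35), two triangles exist.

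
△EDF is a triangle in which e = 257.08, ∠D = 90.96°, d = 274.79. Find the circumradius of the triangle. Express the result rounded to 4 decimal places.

Law of sines: sin E = e·sin D/d ≈ 0.93542.
Since d ≥ e, only the acute value applies: ∠E ≈ 69.30°.
Then ∠F = 180° − ∠D − ∠E ≈ 19.74°.
Law of sines gives f = d·sin F/sin D ≈ 92.842.
Circumradius = d/(2 sin D) ≈ 137.41.

R ≈ 137.4143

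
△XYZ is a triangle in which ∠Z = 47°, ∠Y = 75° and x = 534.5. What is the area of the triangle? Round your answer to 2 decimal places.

The third angle is ∠X = 180° − ∠Y − ∠Z = 58.00°.
Law of sines: y = x·sin Y/sin X ≈ 608.79.
Law of sines: z = x·sin Z/sin X ≈ 460.95.
Area = ½·x·y·sin Z ≈ 1.1899e+05.

118991.57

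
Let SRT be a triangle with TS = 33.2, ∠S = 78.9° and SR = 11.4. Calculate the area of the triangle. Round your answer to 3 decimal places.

Area = ½·TS·SR·sin S ≈ 185.7.

area ≈ 185.700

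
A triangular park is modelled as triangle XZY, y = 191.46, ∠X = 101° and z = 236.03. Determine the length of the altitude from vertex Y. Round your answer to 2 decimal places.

231.69

By the law of cosines, x² = z² + y² − 2·z·y·cos X = 1.0961e+05, so x ≈ 331.08.
Area = ½·z·y·sin X ≈ 22180.
The altitude from Y has length 2·area/y ≈ 231.69.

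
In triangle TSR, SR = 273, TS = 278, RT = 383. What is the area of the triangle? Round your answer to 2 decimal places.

37925.37

Semiperimeter s = (273 + 383 + 278)/2 = 467.
Heron's formula: area = √(467·194·84·189) ≈ 37925.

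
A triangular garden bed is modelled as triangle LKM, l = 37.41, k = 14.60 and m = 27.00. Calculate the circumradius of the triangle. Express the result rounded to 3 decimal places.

By the law of cosines, cos L = (k² + m² − l²) / (2·k·m) ≈ -0.58010, so ∠L ≈ 125.46°.
Circumradius = l/(2 sin L) ≈ 22.964.

22.964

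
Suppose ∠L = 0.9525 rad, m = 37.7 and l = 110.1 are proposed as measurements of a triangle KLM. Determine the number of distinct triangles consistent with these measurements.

m·sin L = 37.7·sin(0.9525 rad) ≈ 30.72.
Since l ≥ m, exactly one triangle exists.

1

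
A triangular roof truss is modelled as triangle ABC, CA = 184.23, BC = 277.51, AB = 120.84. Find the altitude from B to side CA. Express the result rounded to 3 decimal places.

Semiperimeter s = (277.51 + 184.23 + 120.84)/2 = 291.29.
Heron's formula: area = √(291.29·13.78·107.06·170.45) ≈ 8558.5.
The altitude from B has length 2·area/CA ≈ 92.911.

h_B ≈ 92.911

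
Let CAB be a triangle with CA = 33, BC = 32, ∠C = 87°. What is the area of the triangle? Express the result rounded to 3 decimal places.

area ≈ 527.276

Area = ½·BC·CA·sin C ≈ 527.28.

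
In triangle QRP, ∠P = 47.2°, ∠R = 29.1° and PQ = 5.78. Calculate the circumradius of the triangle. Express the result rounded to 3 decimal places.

5.942

The third angle is ∠Q = 180° − ∠R − ∠P = 103.70°.
Law of sines: RP = PQ·sin Q/sin R ≈ 11.547.
Law of sines: QR = PQ·sin P/sin R ≈ 8.7202.
Circumradius = PQ/(2 sin R) ≈ 5.9424.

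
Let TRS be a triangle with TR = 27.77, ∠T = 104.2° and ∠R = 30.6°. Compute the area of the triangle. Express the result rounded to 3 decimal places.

The third angle is ∠S = 180° − ∠T − ∠R = 45.20°.
Law of sines: RS = TR·sin T/sin S ≈ 37.941.
Law of sines: ST = TR·sin R/sin S ≈ 19.922.
Area = ½·TR·RS·sin R ≈ 268.17.

268.165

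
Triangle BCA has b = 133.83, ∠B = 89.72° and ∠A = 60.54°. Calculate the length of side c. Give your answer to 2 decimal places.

66.39

The third angle is ∠C = 180° − ∠A − ∠B = 29.74°.
Law of sines: c = b·sin C/sin B ≈ 66.389.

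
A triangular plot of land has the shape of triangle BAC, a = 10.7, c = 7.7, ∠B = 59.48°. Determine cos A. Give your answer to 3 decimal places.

By the law of cosines, b² = a² + c² − 2·a·c·cos B = 90.098, so b ≈ 9.492.
Law of cosines again: cos A = (c² + b² − a²)/(2·c·b) ≈ 0.23874, so ∠A ≈ 76.19°.

0.239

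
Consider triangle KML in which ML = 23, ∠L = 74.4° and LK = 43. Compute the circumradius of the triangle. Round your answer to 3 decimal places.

By the law of cosines, KM² = ML² + LK² − 2·ML·LK·cos L = 1846.1, so KM ≈ 42.966.
Area = ½·ML·LK·sin L ≈ 476.28.
Circumradius = KM/(2 sin L) ≈ 22.305.

R ≈ 22.305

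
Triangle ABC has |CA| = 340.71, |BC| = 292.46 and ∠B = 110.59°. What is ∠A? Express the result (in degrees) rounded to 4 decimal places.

53.4706

Law of sines: sin A = |BC|·sin B/|CA| ≈ 0.80355.
Since |CA| ≥ |BC|, only the acute value applies: ∠A ≈ 53.47°.
Then ∠C = 180° − ∠B − ∠A ≈ 15.94°.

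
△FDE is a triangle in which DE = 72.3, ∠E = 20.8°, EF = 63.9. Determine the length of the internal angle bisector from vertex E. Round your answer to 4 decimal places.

By the law of cosines, FD² = DE² + EF² − 2·DE·EF·cos E = 672.77, so FD ≈ 25.938.
The bisector from E has length 2·DE·EF·cos(∠E/2)/(DE+EF) ≈ 66.726.

t_E ≈ 66.7264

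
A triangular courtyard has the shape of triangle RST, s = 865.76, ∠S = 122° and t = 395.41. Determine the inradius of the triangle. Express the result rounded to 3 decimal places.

106.707

Law of sines: sin T = t·sin S/s ≈ 0.38732.
Since s ≥ t, only the acute value applies: ∠T ≈ 22.79°.
Then ∠R = 180° − ∠S − ∠T ≈ 35.21°.
Law of sines gives r = s·sin R/sin S ≈ 588.65.
Area = ½·s·t·sin R ≈ 98695.
Semiperimeter p = (588.65+865.76+395.41)/2 = 924.91.
Inradius = area/p = 98695/924.91 ≈ 106.71.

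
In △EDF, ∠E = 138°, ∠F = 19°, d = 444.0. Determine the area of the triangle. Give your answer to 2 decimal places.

area ≈ 54955.45

The third angle is ∠D = 180° − ∠F − ∠E = 23.00°.
Law of sines: e = d·sin E/sin D ≈ 760.35.
Law of sines: f = d·sin F/sin D ≈ 369.95.
Area = ½·d·e·sin F ≈ 54955.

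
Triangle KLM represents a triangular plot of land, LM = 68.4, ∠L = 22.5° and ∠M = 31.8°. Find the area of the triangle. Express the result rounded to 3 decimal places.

area ≈ 580.892

The third angle is ∠K = 180° − ∠L − ∠M = 125.70°.
Law of sines: MK = LM·sin L/sin K ≈ 32.233.
Law of sines: KL = LM·sin M/sin K ≈ 44.384.
Area = ½·LM·MK·sin M ≈ 580.89.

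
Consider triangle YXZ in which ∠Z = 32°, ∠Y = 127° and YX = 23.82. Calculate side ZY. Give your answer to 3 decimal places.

The third angle is ∠X = 180° − ∠Z − ∠Y = 21.00°.
Law of sines: ZY = YX·sin X/sin Z ≈ 16.109.

16.109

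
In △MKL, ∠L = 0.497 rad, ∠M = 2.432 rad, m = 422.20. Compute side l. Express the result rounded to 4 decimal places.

The third angle is ∠K = π − ∠L − ∠M = 0.213 rad.
Law of sines: l = m·sin L/sin M ≈ 308.97.

308.9691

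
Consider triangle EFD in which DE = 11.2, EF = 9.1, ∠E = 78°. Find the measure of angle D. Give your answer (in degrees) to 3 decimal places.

By the law of cosines, FD² = DE² + EF² − 2·DE·EF·cos E = 165.87, so FD ≈ 12.879.
Law of cosines again: cos D = (FD² + DE² − EF²)/(2·FD·DE) ≈ 0.72273, so ∠D ≈ 43.72°.

43.720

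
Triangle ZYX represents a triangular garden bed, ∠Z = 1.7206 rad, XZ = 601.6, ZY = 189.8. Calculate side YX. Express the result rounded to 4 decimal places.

By the law of cosines, YX² = XZ² + ZY² − 2·XZ·ZY·cos Z = 4.3203e+05, so YX ≈ 657.29.

657.2892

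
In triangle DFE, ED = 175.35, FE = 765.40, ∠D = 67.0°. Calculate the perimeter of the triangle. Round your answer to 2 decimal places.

Law of sines: sin F = ED·sin D/FE ≈ 0.21088.
Since FE ≥ ED, only the acute value applies: ∠F ≈ 12.17°.
Then ∠E = 180° − ∠D − ∠F ≈ 100.83°.
Law of sines gives DF = FE·sin E/sin D ≈ 816.7.
Semiperimeter s = (765.4+175.35+816.7)/2 = 878.73.
Perimeter = 765.4 + 175.35 + 816.7 = 1757.5.

1757.45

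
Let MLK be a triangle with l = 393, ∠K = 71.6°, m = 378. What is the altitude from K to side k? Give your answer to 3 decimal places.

312.433

By the law of cosines, k² = m² + l² − 2·m·l·cos K = 2.0355e+05, so k ≈ 451.17.
Area = ½·m·l·sin K ≈ 70480.
The altitude from K has length 2·area/k ≈ 312.43.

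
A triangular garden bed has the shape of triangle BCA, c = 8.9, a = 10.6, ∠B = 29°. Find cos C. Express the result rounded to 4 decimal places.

By the law of cosines, b² = c² + a² − 2·c·a·cos B = 26.547, so b ≈ 5.1524.
Law of cosines again: cos C = (a² + b² − c²)/(2·a·b) ≈ 0.54652, so ∠C ≈ 56.87°.

0.5465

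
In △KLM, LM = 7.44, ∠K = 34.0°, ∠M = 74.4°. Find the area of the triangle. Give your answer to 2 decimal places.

The third angle is ∠L = 180° − ∠M − ∠K = 71.60°.
Law of sines: MK = LM·sin L/sin K ≈ 12.625.
Law of sines: KL = LM·sin M/sin K ≈ 12.815.
Area = ½·LM·MK·sin M ≈ 45.234.

45.23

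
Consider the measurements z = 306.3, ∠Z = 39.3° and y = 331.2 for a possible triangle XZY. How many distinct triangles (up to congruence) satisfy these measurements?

2

y·sin Z = 331.2·sin(39.3°) ≈ 209.8.
Since y sin Z < z < y (209.8 < 306.3 < 331.2), two triangles exist.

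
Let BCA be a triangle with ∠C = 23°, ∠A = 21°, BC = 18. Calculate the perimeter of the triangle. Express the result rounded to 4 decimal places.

72.5166

The third angle is ∠B = 180° − ∠C − ∠A = 136.00°.
Law of sines: CA = BC·sin B/sin A ≈ 34.891.
Law of sines: AB = BC·sin C/sin A ≈ 19.626.
Semiperimeter s = (34.891+19.626+18)/2 = 36.258.
Perimeter = 34.891 + 19.626 + 18 = 72.517.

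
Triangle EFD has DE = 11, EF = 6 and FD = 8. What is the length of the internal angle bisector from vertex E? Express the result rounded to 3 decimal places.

7.168

By the law of cosines, cos E = (DE² + EF² − FD²) / (2·DE·EF) ≈ 0.70455, so ∠E ≈ 45.21°.
The bisector from E has length 2·DE·EF·cos(∠E/2)/(DE+EF) ≈ 7.1683.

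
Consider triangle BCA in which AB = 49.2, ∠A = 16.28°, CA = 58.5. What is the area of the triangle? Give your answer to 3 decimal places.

Area = ½·CA·AB·sin A ≈ 403.43.

403.425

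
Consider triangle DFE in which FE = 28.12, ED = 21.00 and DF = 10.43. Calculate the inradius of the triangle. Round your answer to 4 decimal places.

r ≈ 3.0717

Semiperimeter s = (28.12 + 21 + 10.43)/2 = 29.775.
Heron's formula: area = √(29.775·1.655·8.775·19.345) ≈ 91.46.
Inradius = area/s = 91.46/29.775 ≈ 3.0717.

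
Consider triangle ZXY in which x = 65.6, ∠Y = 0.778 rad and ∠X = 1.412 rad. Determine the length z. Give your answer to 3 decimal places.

The third angle is ∠Z = π − ∠X − ∠Y = 0.952 rad.
Law of sines: z = x·sin Z/sin X ≈ 54.101.

54.101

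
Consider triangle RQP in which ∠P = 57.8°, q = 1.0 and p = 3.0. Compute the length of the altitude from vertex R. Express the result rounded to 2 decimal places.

Law of sines: sin Q = q·sin P/p ≈ 0.28206.
Since p ≥ q, only the acute value applies: ∠Q ≈ 16.38°.
Then ∠R = 180° − ∠P − ∠Q ≈ 105.82°.
Law of sines gives r = p·sin R/sin P ≈ 3.4111.
Area = ½·p·q·sin R ≈ 1.4432.
The altitude from R has length 2·area/r ≈ 0.84619.

0.85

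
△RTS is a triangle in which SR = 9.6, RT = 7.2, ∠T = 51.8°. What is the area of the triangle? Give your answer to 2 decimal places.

area ≈ 34.54

Law of sines: sin S = RT·sin T/SR ≈ 0.58939.
Since SR ≥ RT, only the acute value applies: ∠S ≈ 36.11°.
Then ∠R = 180° − ∠T − ∠S ≈ 92.09°.
Law of sines gives TS = SR·sin R/sin T ≈ 12.208.
Area = ½·SR·RT·sin R ≈ 34.537.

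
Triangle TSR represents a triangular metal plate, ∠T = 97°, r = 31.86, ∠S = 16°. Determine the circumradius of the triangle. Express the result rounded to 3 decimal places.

The third angle is ∠R = 180° − ∠T − ∠S = 67.00°.
Law of sines: t = r·sin T/sin R ≈ 34.353.
Law of sines: s = r·sin S/sin R ≈ 9.5402.
Circumradius = r/(2 sin R) ≈ 17.306.

17.306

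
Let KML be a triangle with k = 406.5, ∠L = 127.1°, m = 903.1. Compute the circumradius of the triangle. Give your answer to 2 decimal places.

By the law of cosines, l² = k² + m² − 2·k·m·cos L = 1.4237e+06, so l ≈ 1193.2.
Area = ½·k·m·sin L ≈ 1.464e+05.
Circumradius = l/(2 sin L) ≈ 748.01.

R ≈ 748.01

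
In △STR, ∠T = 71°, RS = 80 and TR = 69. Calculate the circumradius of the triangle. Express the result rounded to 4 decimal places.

42.3048

Law of sines: sin S = TR·sin T/RS ≈ 0.81551.
Since RS ≥ TR, only the acute value applies: ∠S ≈ 54.64°.
Then ∠R = 180° − ∠T − ∠S ≈ 54.36°.
Law of sines gives ST = RS·sin R/sin T ≈ 68.764.
Circumradius = RS/(2 sin T) ≈ 42.305.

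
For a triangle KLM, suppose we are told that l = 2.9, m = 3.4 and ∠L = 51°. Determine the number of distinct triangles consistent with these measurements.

m·sin L = 3.4·sin(51°) ≈ 2.642.
Since m sin L < l < m (2.642 < 2.9 < 3.4), two triangles exist.

2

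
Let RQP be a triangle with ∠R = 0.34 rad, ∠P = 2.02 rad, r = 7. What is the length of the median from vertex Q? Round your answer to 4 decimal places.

m_Q ≈ 12.1902

The third angle is ∠Q = π − ∠P − ∠R = 0.782 rad.
Law of sines: q = r·sin Q/sin R ≈ 14.786.
Law of sines: p = r·sin P/sin R ≈ 18.908.
Median from Q: ½√(2·p² + 2·r² − q²) ≈ 12.19.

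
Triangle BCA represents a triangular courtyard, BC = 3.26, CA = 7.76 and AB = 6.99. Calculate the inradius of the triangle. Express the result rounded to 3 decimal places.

Semiperimeter s = (7.76 + 6.99 + 3.26)/2 = 9.005.
Heron's formula: area = √(9.005·1.245·2.015·5.745) ≈ 11.392.
Inradius = area/s = 11.392/9.005 ≈ 1.2651.

1.265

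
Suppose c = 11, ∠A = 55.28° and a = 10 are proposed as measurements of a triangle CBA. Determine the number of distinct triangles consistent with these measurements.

2

c·sin A = 11·sin(55.28°) ≈ 9.041.
Since c sin A < a < c (9.041 < 10 < 11), two triangles exist.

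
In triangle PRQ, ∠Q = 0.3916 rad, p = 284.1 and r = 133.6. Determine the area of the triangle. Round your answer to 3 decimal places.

area ≈ 7243.245

Area = ½·p·r·sin Q ≈ 7243.2.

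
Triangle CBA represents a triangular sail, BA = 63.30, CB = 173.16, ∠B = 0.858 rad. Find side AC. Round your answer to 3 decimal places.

140.197

By the law of cosines, AC² = CB² + BA² − 2·CB·BA·cos B = 19655, so AC ≈ 140.2.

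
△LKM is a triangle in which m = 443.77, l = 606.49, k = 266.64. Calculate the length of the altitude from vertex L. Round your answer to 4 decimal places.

176.9033

Semiperimeter s = (606.49 + 266.64 + 443.77)/2 = 658.45.
Heron's formula: area = √(658.45·51.96·391.81·214.68) ≈ 53645.
The altitude from L has length 2·area/l ≈ 176.9.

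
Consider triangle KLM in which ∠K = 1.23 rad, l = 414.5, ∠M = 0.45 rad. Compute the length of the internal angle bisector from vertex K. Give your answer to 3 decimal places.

The third angle is ∠L = π − ∠M − ∠K = 1.462 rad.
Law of sines: k = l·sin K/sin L ≈ 393.
Law of sines: m = l·sin M/sin L ≈ 181.37.
The bisector from K has length 2·l·m·cos(∠K/2)/(l+m) ≈ 206.1.

206.099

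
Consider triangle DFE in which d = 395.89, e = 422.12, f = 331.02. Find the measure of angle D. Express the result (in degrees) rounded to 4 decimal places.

By the law of cosines, cos D = (f² + e² − d²) / (2·f·e) ≈ 0.46887, so ∠D ≈ 62.04°.

∠D ≈ 62.0390°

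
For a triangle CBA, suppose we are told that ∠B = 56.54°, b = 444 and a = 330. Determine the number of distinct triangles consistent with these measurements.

1

a·sin B = 330·sin(56.54°) ≈ 275.3.
Since b ≥ a, exactly one triangle exists.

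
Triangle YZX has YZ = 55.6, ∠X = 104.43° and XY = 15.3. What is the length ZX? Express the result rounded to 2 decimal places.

Law of sines: sin Z = XY·sin X/YZ ≈ 0.26650.
Since YZ ≥ XY, only the acute value applies: ∠Z ≈ 15.46°.
Then ∠Y = 180° − ∠X − ∠Z ≈ 60.11°.
Law of sines gives ZX = YZ·sin Y/sin X ≈ 49.777.

49.78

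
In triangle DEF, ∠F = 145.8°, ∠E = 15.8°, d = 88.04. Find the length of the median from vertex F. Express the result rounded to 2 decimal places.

m_F ≈ 24.79

The third angle is ∠D = 180° − ∠E − ∠F = 18.40°.
Law of sines: e = d·sin E/sin D ≈ 75.944.
Law of sines: f = d·sin F/sin D ≈ 156.77.
Median from F: ½√(2·d² + 2·e² − f²) ≈ 24.792.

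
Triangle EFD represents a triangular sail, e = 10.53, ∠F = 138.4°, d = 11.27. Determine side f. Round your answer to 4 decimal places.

20.3809

By the law of cosines, f² = d² + e² − 2·d·e·cos F = 415.38, so f ≈ 20.381.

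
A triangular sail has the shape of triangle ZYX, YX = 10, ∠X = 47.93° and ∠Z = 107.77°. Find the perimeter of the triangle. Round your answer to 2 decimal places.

The third angle is ∠Y = 180° − ∠X − ∠Z = 24.30°.
Law of sines: XZ = YX·sin Y/sin Z ≈ 4.3213.
Law of sines: ZY = YX·sin X/sin Z ≈ 7.7952.
Semiperimeter s = (10+4.3213+7.7952)/2 = 11.058.
Perimeter = 10 + 4.3213 + 7.7952 = 22.116.

perimeter ≈ 22.12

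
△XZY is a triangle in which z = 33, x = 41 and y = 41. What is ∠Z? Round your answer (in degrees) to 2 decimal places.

By the law of cosines, cos Z = (y² + x² − z²) / (2·y·x) ≈ 0.67609, so ∠Z ≈ 47.46°.

47.46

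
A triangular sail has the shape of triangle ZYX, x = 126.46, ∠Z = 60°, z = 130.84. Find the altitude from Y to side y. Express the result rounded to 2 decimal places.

Law of sines: sin X = x·sin Z/z ≈ 0.83703.
Since z ≥ x, only the acute value applies: ∠X ≈ 56.83°.
Then ∠Y = 180° − ∠Z − ∠X ≈ 63.17°.
Law of sines gives y = z·sin Y/sin Z ≈ 134.82.
Area = ½·z·x·sin Y ≈ 7382.5.
The altitude from Y has length 2·area/y ≈ 109.52.

109.52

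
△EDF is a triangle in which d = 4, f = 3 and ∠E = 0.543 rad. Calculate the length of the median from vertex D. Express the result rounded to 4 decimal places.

By the law of cosines, e² = d² + f² − 2·d·f·cos E = 4.4521, so e ≈ 2.11.
Median from D: ½√(2·f² + 2·e² − d²) ≈ 1.6511.

m_D ≈ 1.6511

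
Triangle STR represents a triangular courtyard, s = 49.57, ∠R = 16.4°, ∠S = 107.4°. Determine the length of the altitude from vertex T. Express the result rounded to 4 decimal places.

The third angle is ∠T = 180° − ∠R − ∠S = 56.20°.
Law of sines: t = s·sin T/sin S ≈ 43.167.
Law of sines: r = s·sin R/sin S ≈ 14.667.
Area = ½·s·t·sin R ≈ 302.08.
The altitude from T has length 2·area/t ≈ 13.996.

13.9957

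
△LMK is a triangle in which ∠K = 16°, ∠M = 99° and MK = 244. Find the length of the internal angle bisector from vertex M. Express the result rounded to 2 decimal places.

73.91

The third angle is ∠L = 180° − ∠M − ∠K = 65.00°.
Law of sines: KL = MK·sin M/sin L ≈ 265.91.
Law of sines: LM = MK·sin K/sin L ≈ 74.208.
The bisector from M has length 2·LM·MK·cos(∠M/2)/(LM+MK) ≈ 73.91.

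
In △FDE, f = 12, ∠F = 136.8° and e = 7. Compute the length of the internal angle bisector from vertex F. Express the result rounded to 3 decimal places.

2.357

Law of sines: sin E = e·sin F/f ≈ 0.39932.
Since f ≥ e, only the acute value applies: ∠E ≈ 23.54°.
Then ∠D = 180° − ∠F − ∠E ≈ 19.66°.
Law of sines gives d = f·sin D/sin F ≈ 5.899.
The bisector from F has length 2·d·e·cos(∠F/2)/(d+e) ≈ 2.3569.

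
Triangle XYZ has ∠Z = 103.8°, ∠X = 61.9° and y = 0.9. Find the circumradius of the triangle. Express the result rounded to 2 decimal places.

The third angle is ∠Y = 180° − ∠Z − ∠X = 14.30°.
Law of sines: x = y·sin X/sin Y ≈ 3.2142.
Law of sines: z = y·sin Z/sin Y ≈ 3.5386.
Circumradius = y/(2 sin Y) ≈ 1.8219.

R ≈ 1.82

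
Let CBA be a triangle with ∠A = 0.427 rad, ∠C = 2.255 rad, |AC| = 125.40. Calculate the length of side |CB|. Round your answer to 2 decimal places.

117.08

The third angle is ∠B = π − ∠A − ∠C = 0.460 rad.
Law of sines: |CB| = |AC|·sin A/sin B ≈ 117.08.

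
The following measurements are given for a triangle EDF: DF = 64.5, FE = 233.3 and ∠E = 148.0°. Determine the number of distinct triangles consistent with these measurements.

0

FE·sin E = 233.3·sin(148.0°) ≈ 123.6.
Since ∠E is not acute, a triangle exists only if DF > FE; here DF ≤ FE, so there is no triangle.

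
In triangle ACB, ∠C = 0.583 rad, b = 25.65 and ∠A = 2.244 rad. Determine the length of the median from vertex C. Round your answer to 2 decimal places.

The third angle is ∠B = π − ∠A − ∠C = 0.315 rad.
Law of sines: a = b·sin A/sin B ≈ 64.809.
Law of sines: c = b·sin C/sin B ≈ 45.636.
Median from C: ½√(2·b² + 2·a² − c²) ≈ 43.686.

m_C ≈ 43.69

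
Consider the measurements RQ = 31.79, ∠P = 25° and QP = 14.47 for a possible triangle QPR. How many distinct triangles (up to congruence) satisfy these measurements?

QP·sin P = 14.47·sin(25°) ≈ 6.115.
Since RQ ≥ QP, exactly one triangle exists.

1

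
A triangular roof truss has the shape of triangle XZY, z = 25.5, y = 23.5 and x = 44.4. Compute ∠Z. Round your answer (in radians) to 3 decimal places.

By the law of cosines, cos Z = (y² + x² − z²) / (2·y·x) ≈ 0.89772, so ∠Z ≈ 0.456 rad.

∠Z ≈ 0.456 rad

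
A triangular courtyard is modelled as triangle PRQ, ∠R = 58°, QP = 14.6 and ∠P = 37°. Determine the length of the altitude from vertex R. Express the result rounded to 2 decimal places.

h_R ≈ 10.32

The third angle is ∠Q = 180° − ∠P − ∠R = 85.00°.
Law of sines: RQ = QP·sin P/sin R ≈ 10.361.
Law of sines: PR = QP·sin Q/sin R ≈ 17.15.
Area = ½·QP·RQ·sin Q ≈ 75.346.
The altitude from R has length 2·area/QP ≈ 10.321.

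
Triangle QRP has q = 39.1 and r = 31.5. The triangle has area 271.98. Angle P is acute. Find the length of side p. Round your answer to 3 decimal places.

From area = ½·q·r·sin P, we get sin P = 2·area/(q·r) ≈ 0.44165.
Taking the acute solution, ∠P ≈ 26.21°.
Law of cosines then gives p ≈ 17.636.

17.636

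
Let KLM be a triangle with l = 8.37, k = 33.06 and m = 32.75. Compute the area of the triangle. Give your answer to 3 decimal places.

136.495

Semiperimeter s = (33.06 + 8.37 + 32.75)/2 = 37.09.
Heron's formula: area = √(37.09·4.03·28.72·4.34) ≈ 136.5.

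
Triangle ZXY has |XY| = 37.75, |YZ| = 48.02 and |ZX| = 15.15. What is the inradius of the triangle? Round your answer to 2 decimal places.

Semiperimeter s = (37.75 + 48.02 + 15.15)/2 = 50.46.
Heron's formula: area = √(50.46·12.71·2.44·35.31) ≈ 235.07.
Inradius = area/s = 235.07/50.46 ≈ 4.6585.

4.66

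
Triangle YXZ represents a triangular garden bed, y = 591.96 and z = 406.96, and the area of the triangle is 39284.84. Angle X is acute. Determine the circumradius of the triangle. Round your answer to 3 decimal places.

377.302

From area = ½·z·y·sin X, we get sin X = 2·area/(z·y) ≈ 0.32615.
Taking the acute solution, ∠X ≈ 19.03°.
Law of cosines then gives x ≈ 246.11.
Circumradius = x/(2 sin X) ≈ 377.3.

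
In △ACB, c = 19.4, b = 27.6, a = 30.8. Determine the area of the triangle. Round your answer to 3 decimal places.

Semiperimeter s = (30.8 + 19.4 + 27.6)/2 = 38.9.
Heron's formula: area = √(38.9·8.1·19.5·11.3) ≈ 263.5.

area ≈ 263.496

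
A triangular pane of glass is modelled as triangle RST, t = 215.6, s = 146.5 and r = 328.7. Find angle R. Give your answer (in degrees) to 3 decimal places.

By the law of cosines, cos R = (s² + t² − r²) / (2·s·t) ≈ -0.63476, so ∠R ≈ 129.40°.

∠R ≈ 129.402°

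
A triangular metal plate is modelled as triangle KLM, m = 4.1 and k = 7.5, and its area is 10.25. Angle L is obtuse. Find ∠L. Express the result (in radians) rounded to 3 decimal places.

From area = ½·m·k·sin L, we get sin L = 2·area/(m·k) ≈ 0.66667.
Taking the obtuse solution, ∠L ≈ 2.412 rad.

∠L ≈ 2.412 rad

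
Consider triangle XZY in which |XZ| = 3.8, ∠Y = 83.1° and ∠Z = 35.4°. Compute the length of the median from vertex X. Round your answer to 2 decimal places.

2.62

The third angle is ∠X = 180° − ∠Z − ∠Y = 61.50°.
Law of sines: |ZY| = |XZ|·sin X/sin Y ≈ 3.3639.
Law of sines: |YX| = |XZ|·sin Z/sin Y ≈ 2.2173.
Median from X: ½√(2·|YX|² + 2·|XZ|² − |ZY|²) ≈ 2.6171.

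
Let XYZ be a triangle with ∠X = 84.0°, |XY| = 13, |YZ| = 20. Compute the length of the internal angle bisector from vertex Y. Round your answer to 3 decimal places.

Law of sines: sin Z = |XY|·sin X/|YZ| ≈ 0.64644.
Since |YZ| ≥ |XY|, only the acute value applies: ∠Z ≈ 40.27°.
Then ∠Y = 180° − ∠X − ∠Z ≈ 55.73°.
Law of sines gives |ZX| = |YZ|·sin Y/sin X ≈ 16.618.
The bisector from Y has length 2·|XY|·|YZ|·cos(∠Y/2)/(|XY|+|YZ|) ≈ 13.931.

t_Y ≈ 13.931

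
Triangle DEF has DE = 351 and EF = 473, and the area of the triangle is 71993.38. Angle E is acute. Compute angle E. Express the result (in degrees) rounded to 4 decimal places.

∠E ≈ 60.1429°

From area = ½·DE·EF·sin E, we get sin E = 2·area/(DE·EF) ≈ 0.86727.
Taking the acute solution, ∠E ≈ 60.14°.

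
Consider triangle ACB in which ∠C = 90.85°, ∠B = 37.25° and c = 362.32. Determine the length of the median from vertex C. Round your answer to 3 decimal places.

The third angle is ∠A = 180° − ∠C − ∠B = 51.90°.
Law of sines: a = c·sin A/sin C ≈ 285.15.
Law of sines: b = c·sin B/sin C ≈ 219.33.
Median from C: ½√(2·b² + 2·a² − c²) ≈ 178.58.

m_C ≈ 178.581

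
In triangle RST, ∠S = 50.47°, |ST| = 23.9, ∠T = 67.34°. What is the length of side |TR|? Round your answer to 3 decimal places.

20.841

The third angle is ∠R = 180° − ∠S − ∠T = 62.19°.
Law of sines: |TR| = |ST|·sin S/sin R ≈ 20.841.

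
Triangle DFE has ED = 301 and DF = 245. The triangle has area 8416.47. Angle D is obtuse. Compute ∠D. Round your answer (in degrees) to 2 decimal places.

From area = ½·ED·DF·sin D, we get sin D = 2·area/(ED·DF) ≈ 0.22826.
Taking the obtuse solution, ∠D ≈ 166.81°.

∠D ≈ 166.81°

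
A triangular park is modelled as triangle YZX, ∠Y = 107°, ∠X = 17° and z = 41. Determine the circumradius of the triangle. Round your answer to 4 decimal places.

R ≈ 24.7275

The third angle is ∠Z = 180° − ∠X − ∠Y = 56.00°.
Law of sines: y = z·sin Y/sin Z ≈ 47.294.
Law of sines: x = z·sin X/sin Z ≈ 14.459.
Circumradius = z/(2 sin Z) ≈ 24.727.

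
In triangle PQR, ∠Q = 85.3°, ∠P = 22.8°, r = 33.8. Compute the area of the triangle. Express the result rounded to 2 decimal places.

area ≈ 232.10

The third angle is ∠R = 180° − ∠P − ∠Q = 71.90°.
Law of sines: p = r·sin P/sin R ≈ 13.78.
Law of sines: q = r·sin Q/sin R ≈ 35.44.
Area = ½·r·p·sin Q ≈ 232.1.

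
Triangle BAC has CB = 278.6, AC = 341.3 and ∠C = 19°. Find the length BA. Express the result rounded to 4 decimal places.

119.5498

By the law of cosines, BA² = AC² + CB² − 2·AC·CB·cos C = 14292, so BA ≈ 119.55.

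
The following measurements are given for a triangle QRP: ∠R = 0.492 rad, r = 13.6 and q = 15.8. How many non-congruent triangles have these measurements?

q·sin R = 15.8·sin(0.492 rad) ≈ 7.464.
Since q sin R < r < q (7.464 < 13.6 < 15.8), two triangles exist.

2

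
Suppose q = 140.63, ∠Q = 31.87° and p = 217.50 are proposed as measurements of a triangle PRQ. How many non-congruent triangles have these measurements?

p·sin Q = 217.50·sin(31.87°) ≈ 114.8.
Since p sin Q < q < p (114.8 < 140.63 < 217.50), two triangles exist.

2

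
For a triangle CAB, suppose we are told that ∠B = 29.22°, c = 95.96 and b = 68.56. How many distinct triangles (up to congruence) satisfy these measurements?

c·sin B = 95.96·sin(29.22°) ≈ 46.84.
Since c sin B < b < c (46.84 < 68.56 < 95.96), two triangles exist.

2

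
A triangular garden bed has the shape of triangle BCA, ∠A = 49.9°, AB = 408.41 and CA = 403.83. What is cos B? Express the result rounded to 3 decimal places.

By the law of cosines, BC² = CA² + AB² − 2·CA·AB·cos A = 1.1741e+05, so BC ≈ 342.65.
Law of cosines again: cos B = (AB² + BC² − CA²)/(2·AB·BC) ≈ 0.43278, so ∠B ≈ 64.36°.

cos B ≈ 0.433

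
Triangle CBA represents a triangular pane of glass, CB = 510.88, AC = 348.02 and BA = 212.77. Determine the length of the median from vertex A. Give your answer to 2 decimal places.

133.96

Median from A: ½√(2·BA² + 2·AC² − CB²) ≈ 133.96.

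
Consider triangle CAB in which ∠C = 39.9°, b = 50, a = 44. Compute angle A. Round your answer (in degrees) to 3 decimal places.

By the law of cosines, c² = a² + b² − 2·a·b·cos C = 1060.5, so c ≈ 32.565.
Law of cosines again: cos A = (b² + c² − a²)/(2·b·c) ≈ 0.49884, so ∠A ≈ 60.08°.

∠A ≈ 60.077°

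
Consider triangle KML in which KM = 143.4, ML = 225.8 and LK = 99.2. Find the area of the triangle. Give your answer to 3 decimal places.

area ≈ 4910.694

Semiperimeter s = (225.8 + 99.2 + 143.4)/2 = 234.2.
Heron's formula: area = √(234.2·8.4·135·90.8) ≈ 4910.7.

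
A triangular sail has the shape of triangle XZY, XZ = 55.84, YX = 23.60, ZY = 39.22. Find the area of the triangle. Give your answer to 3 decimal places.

area ≈ 385.720

Semiperimeter s = (39.22 + 23.6 + 55.84)/2 = 59.33.
Heron's formula: area = √(59.33·20.11·35.73·3.49) ≈ 385.72.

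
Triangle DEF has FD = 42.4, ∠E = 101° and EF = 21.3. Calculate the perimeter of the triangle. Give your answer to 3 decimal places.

perimeter ≈ 96.522

Law of sines: sin D = EF·sin E/FD ≈ 0.49313.
Since FD ≥ EF, only the acute value applies: ∠D ≈ 29.55°.
Then ∠F = 180° − ∠E − ∠D ≈ 49.45°.
Law of sines gives DE = FD·sin F/sin E ≈ 32.822.
Semiperimeter s = (21.3+42.4+32.822)/2 = 48.261.
Perimeter = 21.3 + 42.4 + 32.822 = 96.522.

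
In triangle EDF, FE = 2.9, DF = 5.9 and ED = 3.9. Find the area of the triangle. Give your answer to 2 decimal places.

area ≈ 4.91

Semiperimeter s = (5.9 + 2.9 + 3.9)/2 = 6.35.
Heron's formula: area = √(6.35·0.45·3.45·2.45) ≈ 4.9146.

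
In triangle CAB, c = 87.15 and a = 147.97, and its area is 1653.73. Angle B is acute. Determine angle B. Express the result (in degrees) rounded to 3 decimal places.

From area = ½·c·a·sin B, we get sin B = 2·area/(c·a) ≈ 0.25648.
Taking the acute solution, ∠B ≈ 14.86°.

∠B ≈ 14.861°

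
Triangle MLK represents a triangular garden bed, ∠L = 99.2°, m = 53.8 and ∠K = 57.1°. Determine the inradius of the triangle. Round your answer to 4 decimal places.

The third angle is ∠M = 180° − ∠L − ∠K = 23.70°.
Law of sines: l = m·sin L/sin M ≈ 132.13.
Law of sines: k = m·sin K/sin M ≈ 112.38.
Area = ½·m·l·sin K ≈ 2984.2.
Semiperimeter s = (53.8+132.13+112.38)/2 = 149.15.
Inradius = area/s = 2984.2/149.15 ≈ 20.007.

20.0074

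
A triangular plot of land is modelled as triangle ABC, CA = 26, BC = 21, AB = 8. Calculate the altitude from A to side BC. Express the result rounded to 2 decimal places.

Semiperimeter s = (21 + 26 + 8)/2 = 27.5.
Heron's formula: area = √(27.5·6.5·1.5·19.5) ≈ 72.308.
The altitude from A has length 2·area/BC ≈ 6.8865.

6.89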